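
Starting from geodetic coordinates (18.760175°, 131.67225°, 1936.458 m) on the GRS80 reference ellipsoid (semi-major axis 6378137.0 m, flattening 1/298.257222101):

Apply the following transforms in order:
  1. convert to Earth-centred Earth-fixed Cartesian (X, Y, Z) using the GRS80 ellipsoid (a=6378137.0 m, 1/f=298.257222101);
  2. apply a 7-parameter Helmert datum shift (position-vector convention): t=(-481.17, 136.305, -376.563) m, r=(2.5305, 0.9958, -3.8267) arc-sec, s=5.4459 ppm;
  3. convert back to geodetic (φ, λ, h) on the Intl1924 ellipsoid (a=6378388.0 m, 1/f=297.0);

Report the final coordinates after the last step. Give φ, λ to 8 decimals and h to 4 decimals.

start: φ=18.760175°, λ=131.672250°, h=1936.458 m
→ ECEF (a=6378137.000, f=1/298.257222101): X=-4017941.8610, Y=4514038.9163, Z=2038854.1296
→ Helmert 7p (PV): X=-4018351.3225, Y=4514249.3338, Z=2038563.4473
→ geod (Bowring, a=6378388.000): φ=18.75694321°, λ=131.67382328°, h=2008.0049 m

φ=18.75694321°, λ=131.67382328°, h=2008.0049 m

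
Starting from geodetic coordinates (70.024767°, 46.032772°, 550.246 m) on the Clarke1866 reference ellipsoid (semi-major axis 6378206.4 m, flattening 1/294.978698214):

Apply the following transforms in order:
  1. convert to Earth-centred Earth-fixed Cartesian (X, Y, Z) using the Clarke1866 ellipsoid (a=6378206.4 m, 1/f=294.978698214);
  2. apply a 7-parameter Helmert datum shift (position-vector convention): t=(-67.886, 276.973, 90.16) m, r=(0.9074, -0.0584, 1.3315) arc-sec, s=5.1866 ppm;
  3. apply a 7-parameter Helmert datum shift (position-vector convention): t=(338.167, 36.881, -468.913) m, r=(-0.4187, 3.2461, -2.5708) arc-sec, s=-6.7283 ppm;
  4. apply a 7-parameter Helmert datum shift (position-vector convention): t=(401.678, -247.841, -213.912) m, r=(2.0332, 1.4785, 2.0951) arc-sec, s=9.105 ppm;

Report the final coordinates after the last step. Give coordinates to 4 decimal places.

X=1518168.1817 m, Y=1573079.1255 m, Z=5971754.4924 m

start: φ=70.024767°, λ=46.032772°, h=550.246 m
→ ECEF (a=6378206.400, f=1/294.978698214): X=1517356.1624, Y=1573067.9307, Z=5972317.0836
→ Helmert 7p (PV): X=1517284.3007, Y=1573336.5840, Z=5972445.5695
→ Helmert 7p (PV): X=1517725.8592, Y=1573356.0919, Z=5971909.4002
→ Helmert 7p (PV): X=1518168.1817, Y=1573079.1255, Z=5971754.4924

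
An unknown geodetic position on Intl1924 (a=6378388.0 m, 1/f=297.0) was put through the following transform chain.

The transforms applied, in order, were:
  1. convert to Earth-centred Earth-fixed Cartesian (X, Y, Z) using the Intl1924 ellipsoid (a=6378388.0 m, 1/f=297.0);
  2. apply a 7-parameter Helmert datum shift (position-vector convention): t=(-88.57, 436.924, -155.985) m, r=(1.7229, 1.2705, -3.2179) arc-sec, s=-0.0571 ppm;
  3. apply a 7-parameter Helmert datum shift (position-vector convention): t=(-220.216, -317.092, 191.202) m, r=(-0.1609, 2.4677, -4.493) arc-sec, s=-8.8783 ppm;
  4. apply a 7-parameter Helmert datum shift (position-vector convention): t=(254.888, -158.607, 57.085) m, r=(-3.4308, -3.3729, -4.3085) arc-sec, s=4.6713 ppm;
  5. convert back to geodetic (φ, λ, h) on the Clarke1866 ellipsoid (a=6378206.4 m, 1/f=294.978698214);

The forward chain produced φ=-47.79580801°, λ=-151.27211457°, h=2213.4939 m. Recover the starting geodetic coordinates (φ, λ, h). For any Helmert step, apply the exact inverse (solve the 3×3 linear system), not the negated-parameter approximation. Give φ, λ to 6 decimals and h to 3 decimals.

start: φ=-47.795808°, λ=-151.272115°, h=2213.494 m
→ ECEF (a=6378206.400, f=1/294.978698214): X=-3765623.2547, Y=-2064001.1800, Z=-4703089.9051
→ Helmert⁻¹: X=-3765894.3479, Y=-2063833.3684, Z=-4703097.7671
→ Helmert⁻¹: X=-3765606.3439, Y=-2063612.9531, Z=-4703377.3872
→ Helmert⁻¹: X=-3765456.8167, Y=-2064148.0246, Z=-4703227.6228
→ geod (Bowring, a=6378388.000): φ=-47.79583000°, λ=-151.26932900°, h=2002.9910 m

φ=-47.795830°, λ=-151.269329°, h=2002.991 m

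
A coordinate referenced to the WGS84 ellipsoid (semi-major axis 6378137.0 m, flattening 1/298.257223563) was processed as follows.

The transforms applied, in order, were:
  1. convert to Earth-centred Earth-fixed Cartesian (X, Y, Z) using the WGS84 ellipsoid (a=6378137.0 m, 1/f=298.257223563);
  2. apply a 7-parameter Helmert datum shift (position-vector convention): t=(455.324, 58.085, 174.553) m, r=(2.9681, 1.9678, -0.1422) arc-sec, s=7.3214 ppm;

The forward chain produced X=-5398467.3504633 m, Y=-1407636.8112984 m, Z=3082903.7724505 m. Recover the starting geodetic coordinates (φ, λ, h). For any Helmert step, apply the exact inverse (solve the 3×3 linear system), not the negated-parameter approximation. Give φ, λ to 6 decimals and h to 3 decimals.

start: X=-5398467.3505, Y=-1407636.8113, Z=3082903.7725 m
→ Helmert⁻¹: X=-5398911.5859, Y=-1407643.9532, Z=3082675.3989
→ geod (Bowring, a=6378137.000): φ=29.08425900°, λ=-165.38675500°, h=1253.8360 m

φ=29.084259°, λ=-165.386755°, h=1253.836 m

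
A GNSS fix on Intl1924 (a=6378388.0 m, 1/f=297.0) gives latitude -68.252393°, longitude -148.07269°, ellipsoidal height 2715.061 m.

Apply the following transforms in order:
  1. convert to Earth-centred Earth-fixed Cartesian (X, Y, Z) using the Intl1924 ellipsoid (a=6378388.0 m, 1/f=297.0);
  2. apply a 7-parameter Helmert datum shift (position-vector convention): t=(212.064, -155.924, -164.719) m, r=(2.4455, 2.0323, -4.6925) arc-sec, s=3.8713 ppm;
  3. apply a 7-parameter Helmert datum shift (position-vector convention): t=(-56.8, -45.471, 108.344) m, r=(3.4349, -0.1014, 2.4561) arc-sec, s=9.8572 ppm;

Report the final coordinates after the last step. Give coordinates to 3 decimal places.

start: φ=-68.252393°, λ=-148.072690°, h=2715.061 m
→ ECEF (a=6378388.000, f=1/297.0): X=-2012484.9669, Y=-1253992.8617, Z=-5904239.5481
→ Helmert 7p (PV): X=-2012367.3961, Y=-1254037.8547, Z=-5904422.1629
→ Helmert 7p (PV): X=-2012426.1971, Y=-1254021.3230, Z=-5904393.8928

X=-2012426.197 m, Y=-1254021.323 m, Z=-5904393.893 m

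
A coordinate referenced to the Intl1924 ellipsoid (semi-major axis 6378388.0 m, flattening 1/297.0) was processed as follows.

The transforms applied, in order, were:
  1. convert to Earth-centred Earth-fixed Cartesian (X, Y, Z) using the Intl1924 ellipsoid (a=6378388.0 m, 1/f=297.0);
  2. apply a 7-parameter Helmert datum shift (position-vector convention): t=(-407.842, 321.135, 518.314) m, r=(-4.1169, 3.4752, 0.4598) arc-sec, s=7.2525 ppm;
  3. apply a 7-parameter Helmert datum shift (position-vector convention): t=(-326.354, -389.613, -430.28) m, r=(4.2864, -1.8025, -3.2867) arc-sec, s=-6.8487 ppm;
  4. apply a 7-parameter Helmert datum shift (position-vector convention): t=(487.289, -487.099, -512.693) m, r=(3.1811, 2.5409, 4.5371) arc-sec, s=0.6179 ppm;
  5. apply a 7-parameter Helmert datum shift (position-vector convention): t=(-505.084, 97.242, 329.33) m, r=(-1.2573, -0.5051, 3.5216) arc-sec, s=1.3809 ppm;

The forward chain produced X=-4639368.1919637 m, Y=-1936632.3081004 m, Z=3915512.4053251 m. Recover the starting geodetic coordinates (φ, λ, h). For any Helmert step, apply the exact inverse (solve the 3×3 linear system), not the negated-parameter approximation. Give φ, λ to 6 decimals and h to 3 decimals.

φ=38.105184°, λ=-157.346360°, h=1350.407 m

start: X=-4639368.1920, Y=-1936632.3081, Z=3915512.4053 m
→ Helmert⁻¹: X=-4638880.1799, Y=-1936671.5404, Z=3915177.2234
→ Helmert⁻¹: X=-4639455.4234, Y=-1936020.8044, Z=3915660.2033
→ Helmert⁻¹: X=-4639095.7758, Y=-1935636.9864, Z=3916198.0681
→ Helmert⁻¹: X=-4638724.5775, Y=-1936011.8917, Z=3915534.5601
→ geod (Bowring, a=6378388.000): φ=38.10518400°, λ=-157.34636000°, h=1350.4070 m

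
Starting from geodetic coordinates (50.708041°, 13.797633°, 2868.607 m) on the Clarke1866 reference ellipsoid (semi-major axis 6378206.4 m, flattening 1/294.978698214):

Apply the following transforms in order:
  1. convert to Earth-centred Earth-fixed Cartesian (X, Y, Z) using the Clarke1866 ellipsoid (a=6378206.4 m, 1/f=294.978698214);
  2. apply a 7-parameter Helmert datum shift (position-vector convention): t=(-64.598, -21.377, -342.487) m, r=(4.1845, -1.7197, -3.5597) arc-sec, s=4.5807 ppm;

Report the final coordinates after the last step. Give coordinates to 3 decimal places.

start: φ=50.708041°, λ=13.797633°, h=2868.607 m
→ ECEF (a=6378206.400, f=1/294.978698214): X=3932328.2113, Y=965700.1970, Z=4915056.5176
→ Helmert 7p (PV): X=3932257.3135, Y=965515.6672, Z=4914788.9216

X=3932257.313 m, Y=965515.667 m, Z=4914788.922 m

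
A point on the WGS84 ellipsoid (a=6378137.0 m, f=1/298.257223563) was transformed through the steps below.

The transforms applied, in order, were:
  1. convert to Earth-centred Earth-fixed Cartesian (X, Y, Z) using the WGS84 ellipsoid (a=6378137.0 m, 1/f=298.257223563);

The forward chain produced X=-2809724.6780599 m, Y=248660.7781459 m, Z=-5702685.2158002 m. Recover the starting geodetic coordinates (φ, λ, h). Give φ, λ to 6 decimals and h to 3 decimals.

φ=-63.834321°, λ=174.942497°, h=1215.181 m

start: X=-2809724.6781, Y=248660.7781, Z=-5702685.2158 m
→ geod (Bowring, a=6378137.000): φ=-63.83432100°, λ=174.94249700°, h=1215.1810 m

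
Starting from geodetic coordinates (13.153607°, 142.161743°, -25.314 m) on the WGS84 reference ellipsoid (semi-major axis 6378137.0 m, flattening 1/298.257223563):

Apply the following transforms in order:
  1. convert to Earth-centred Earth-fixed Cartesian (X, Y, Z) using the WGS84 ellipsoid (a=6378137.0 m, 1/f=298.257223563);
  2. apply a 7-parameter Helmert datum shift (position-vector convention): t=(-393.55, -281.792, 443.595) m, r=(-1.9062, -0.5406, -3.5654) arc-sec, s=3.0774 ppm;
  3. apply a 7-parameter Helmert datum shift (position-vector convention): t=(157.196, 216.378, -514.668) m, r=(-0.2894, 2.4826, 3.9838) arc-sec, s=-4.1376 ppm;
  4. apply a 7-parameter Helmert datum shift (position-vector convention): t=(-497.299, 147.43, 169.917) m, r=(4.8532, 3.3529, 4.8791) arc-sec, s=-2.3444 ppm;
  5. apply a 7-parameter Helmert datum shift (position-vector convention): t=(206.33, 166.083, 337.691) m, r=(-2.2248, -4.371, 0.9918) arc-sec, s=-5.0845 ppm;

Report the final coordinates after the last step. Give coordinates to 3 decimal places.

start: φ=13.153607°, λ=142.161743°, h=-25.314 m
→ ECEF (a=6378137.000, f=1/298.257223563): X=-4905780.4115, Y=3810562.5959, Z=1441952.4740
→ Helmert 7p (PV): X=-4906126.9699, Y=3810390.6557, Z=1442352.4334
→ Helmert 7p (PV): X=-4906005.7078, Y=3810498.5350, Z=1441885.5012
→ Helmert 7p (PV): X=-4906558.2023, Y=3810487.0565, Z=1442221.4432
→ Helmert 7p (PV): X=-4906375.8094, Y=3810625.7286, Z=1442406.7257

X=-4906375.809 m, Y=3810625.729 m, Z=1442406.726 m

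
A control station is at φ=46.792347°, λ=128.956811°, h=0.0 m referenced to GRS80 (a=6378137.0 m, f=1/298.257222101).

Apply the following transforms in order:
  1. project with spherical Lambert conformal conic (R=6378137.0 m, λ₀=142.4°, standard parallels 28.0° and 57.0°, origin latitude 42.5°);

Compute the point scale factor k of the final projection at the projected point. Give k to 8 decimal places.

0.97001745

start: φ=46.792347°, λ=128.956811°, h=0.000 m
→ into lcc (λ₀=142.4°): φ=46.79234700°, λ−λ₀=-13.44318900°
scale k = 0.97001745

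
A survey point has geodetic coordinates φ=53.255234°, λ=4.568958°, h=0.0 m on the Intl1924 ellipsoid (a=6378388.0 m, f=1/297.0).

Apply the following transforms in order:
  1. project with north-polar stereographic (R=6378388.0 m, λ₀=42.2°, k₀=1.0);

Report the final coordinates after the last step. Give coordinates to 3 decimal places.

E=-2586872.972 m, N=-3355360.917 m

start: φ=53.255234°, λ=4.568958°, h=0.000 m
→ stereo (R=6378388.0, λ₀=42.2°): E=-2586872.9721, N=-3355360.9173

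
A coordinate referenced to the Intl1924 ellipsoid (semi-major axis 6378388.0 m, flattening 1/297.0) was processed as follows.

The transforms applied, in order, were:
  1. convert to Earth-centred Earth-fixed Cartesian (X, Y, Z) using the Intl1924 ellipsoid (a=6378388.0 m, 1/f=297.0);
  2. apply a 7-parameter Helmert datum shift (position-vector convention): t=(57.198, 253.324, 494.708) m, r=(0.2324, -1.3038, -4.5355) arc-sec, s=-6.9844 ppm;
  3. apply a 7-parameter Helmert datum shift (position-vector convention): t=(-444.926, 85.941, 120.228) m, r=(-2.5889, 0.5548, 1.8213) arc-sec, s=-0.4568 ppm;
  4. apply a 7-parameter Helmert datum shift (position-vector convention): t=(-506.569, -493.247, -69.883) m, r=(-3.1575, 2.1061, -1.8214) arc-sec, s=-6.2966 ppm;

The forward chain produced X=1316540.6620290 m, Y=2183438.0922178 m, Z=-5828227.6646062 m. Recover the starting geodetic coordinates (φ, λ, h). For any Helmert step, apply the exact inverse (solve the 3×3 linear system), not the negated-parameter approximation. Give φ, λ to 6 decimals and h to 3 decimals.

φ=-66.509451°, λ=58.898329°, h=1994.992 m

start: X=1316540.6620, Y=2183438.0922, Z=-5828227.6646 m
→ Helmert⁻¹: X=1317095.7472, Y=2184045.9384, Z=-5828147.5976
→ Helmert⁻¹: X=1317576.2363, Y=2184022.5131, Z=-5828239.5316
→ Helmert⁻¹: X=1317443.3776, Y=2183806.8431, Z=-5828785.7382
→ geod (Bowring, a=6378388.000): φ=-66.50945100°, λ=58.89832900°, h=1994.9920 m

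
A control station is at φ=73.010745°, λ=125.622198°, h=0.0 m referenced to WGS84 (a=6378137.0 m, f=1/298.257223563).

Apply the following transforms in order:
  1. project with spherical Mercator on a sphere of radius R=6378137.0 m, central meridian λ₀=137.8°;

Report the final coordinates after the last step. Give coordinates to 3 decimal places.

start: φ=73.010745°, λ=125.622198°, h=0.000 m
→ merc (R=6378137.0, λ₀=137.8°): E=-1355626.7176, N=12127570.2929

E=-1355626.718 m, N=12127570.293 m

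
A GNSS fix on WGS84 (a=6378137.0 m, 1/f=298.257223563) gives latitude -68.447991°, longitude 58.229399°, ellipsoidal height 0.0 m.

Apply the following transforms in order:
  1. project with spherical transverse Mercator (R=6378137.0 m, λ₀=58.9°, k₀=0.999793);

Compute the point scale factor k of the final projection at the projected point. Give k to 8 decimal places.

0.99980224

start: φ=-68.447991°, λ=58.229399°, h=0.000 m
→ into tm (λ₀=58.9°): φ=-68.44799100°, λ−λ₀=-0.67060100°
scale k = 0.99980224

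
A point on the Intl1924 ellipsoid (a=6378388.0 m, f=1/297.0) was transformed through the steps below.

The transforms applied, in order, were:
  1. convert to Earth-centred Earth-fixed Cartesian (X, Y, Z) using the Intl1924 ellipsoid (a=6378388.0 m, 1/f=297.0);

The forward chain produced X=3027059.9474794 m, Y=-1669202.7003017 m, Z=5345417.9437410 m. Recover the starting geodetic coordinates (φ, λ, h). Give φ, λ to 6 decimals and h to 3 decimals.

φ=57.285935°, λ=-28.873530°, h=2531.658 m

start: X=3027059.9475, Y=-1669202.7003, Z=5345417.9437 m
→ geod (Bowring, a=6378388.000): φ=57.28593500°, λ=-28.87353000°, h=2531.6580 m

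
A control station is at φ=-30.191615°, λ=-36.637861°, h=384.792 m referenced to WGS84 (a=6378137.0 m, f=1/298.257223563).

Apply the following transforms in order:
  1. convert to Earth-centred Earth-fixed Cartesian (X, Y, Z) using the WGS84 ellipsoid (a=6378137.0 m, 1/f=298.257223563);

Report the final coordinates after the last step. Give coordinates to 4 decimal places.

X=4427721.9763 m, Y=-3292858.3539 m, Z=-3188944.9569 m

start: φ=-30.191615°, λ=-36.637861°, h=384.792 m
→ ECEF (a=6378137.000, f=1/298.257223563): X=4427721.9763, Y=-3292858.3539, Z=-3188944.9569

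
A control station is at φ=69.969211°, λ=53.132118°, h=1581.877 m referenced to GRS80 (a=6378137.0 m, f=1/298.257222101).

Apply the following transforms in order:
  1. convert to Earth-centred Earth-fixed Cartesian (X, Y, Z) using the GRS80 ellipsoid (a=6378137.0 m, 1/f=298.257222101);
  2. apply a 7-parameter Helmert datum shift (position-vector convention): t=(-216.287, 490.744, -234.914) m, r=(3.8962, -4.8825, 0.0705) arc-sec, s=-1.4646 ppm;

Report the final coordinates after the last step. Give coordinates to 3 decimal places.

start: φ=69.969211°, λ=53.132118°, h=1581.877 m
→ ECEF (a=6378137.000, f=1/298.257222101): X=1314956.4535, Y=1753403.7766, Z=5971350.5298
→ Helmert 7p (PV): X=1314596.2935, Y=1753779.6075, Z=5971171.1171

X=1314596.294 m, Y=1753779.607 m, Z=5971171.117 m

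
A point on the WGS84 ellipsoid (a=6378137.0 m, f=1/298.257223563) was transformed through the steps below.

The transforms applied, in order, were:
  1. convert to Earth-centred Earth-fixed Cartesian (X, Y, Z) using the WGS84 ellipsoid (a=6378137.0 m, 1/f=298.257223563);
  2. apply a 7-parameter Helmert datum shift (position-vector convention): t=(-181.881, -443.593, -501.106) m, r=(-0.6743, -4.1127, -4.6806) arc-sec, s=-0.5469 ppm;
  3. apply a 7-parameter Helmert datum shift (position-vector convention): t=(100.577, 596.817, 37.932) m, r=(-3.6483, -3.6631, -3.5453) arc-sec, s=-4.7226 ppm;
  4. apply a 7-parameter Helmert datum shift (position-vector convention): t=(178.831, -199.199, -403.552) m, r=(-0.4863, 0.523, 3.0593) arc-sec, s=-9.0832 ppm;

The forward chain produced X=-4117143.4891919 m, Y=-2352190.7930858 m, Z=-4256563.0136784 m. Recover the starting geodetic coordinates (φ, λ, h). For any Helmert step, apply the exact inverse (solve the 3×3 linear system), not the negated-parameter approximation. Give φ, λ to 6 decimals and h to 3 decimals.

φ=-42.097968°, λ=-150.261542°, h=2958.141 m

start: X=-4117143.4892, Y=-2352190.7931, Z=-4256563.0137 m
→ Helmert⁻¹: X=-4117383.8108, Y=-2351941.8546, Z=-4256214.1066
→ Helmert⁻¹: X=-4117538.9848, Y=-2352545.2723, Z=-4256240.6255
→ Helmert⁻¹: X=-4117390.8329, Y=-2352182.4861, Z=-4255667.4401
→ geod (Bowring, a=6378137.000): φ=-42.09796800°, λ=-150.26154200°, h=2958.1410 m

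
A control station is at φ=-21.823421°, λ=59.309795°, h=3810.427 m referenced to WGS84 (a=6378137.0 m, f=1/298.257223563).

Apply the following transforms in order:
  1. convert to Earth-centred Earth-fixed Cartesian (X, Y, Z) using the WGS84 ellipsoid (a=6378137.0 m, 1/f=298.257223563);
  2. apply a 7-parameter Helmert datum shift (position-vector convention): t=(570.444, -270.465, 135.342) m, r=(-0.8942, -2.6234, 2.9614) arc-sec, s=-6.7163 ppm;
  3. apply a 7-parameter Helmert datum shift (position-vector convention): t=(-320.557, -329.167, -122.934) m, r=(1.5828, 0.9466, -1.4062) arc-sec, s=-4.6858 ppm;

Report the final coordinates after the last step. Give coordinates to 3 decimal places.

start: φ=-21.823421°, λ=59.309795°, h=3810.427 m
→ ECEF (a=6378137.000, f=1/298.257223563): X=3025279.5104, Y=5097136.1521, Z=-2357689.4553
→ Helmert 7p (PV): X=3025786.4415, Y=5096864.6667, Z=-2357521.8982
→ Helmert 7p (PV): X=3025475.6346, Y=5096509.0794, Z=-2357608.5601

X=3025475.635 m, Y=5096509.079 m, Z=-2357608.560 m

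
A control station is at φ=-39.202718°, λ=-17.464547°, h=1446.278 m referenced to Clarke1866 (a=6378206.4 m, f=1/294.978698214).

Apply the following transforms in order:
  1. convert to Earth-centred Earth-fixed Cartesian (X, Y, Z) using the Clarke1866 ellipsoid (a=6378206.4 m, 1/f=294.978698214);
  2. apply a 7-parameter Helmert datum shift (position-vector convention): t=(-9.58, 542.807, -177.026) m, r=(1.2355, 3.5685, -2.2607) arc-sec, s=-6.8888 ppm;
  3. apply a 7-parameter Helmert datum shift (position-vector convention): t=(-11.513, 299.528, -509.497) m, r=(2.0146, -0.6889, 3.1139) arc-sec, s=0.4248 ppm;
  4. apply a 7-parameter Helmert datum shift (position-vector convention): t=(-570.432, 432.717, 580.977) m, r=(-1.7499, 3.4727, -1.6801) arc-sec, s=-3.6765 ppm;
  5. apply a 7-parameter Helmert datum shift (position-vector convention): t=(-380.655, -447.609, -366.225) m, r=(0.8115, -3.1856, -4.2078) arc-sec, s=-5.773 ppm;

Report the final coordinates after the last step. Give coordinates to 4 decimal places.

X=4721037.9606 m, Y=-1484906.0334 m, Z=-4010996.4566 m

start: φ=-39.202718°, λ=-17.464547°, h=1446.278 m
→ ECEF (a=6378206.400, f=1/294.978698214): X=4722183.0994, Y=-1485686.8046, Z=-4010499.3543
→ Helmert 7p (PV): X=4722055.3224, Y=-1485161.4964, Z=-4010739.3477
→ Helmert 7p (PV): X=4722081.6317, Y=-1484752.1391, Z=-4011249.2830
→ Helmert 7p (PV): X=4721414.2115, Y=-1484386.4566, Z=-4010720.4637
→ Helmert 7p (PV): X=4721037.9606, Y=-1484906.0334, Z=-4010996.4566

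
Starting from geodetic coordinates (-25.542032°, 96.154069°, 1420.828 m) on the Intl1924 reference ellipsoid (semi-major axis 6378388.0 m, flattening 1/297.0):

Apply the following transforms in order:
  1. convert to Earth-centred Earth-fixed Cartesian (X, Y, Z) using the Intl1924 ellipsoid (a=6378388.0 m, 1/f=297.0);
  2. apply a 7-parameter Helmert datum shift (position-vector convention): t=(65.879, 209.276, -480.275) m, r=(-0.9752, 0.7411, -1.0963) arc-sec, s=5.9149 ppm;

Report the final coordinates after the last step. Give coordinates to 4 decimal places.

X=-617392.5694 m, Y=5726945.3125 m, Z=-2734543.3900 m

start: φ=-25.542032°, λ=96.154069°, h=1420.828 m
→ ECEF (a=6378388.000, f=1/297.0): X=-617475.4105, Y=5726711.8079, Z=-2734022.0866
→ Helmert 7p (PV): X=-617392.5694, Y=5726945.3125, Z=-2734543.3900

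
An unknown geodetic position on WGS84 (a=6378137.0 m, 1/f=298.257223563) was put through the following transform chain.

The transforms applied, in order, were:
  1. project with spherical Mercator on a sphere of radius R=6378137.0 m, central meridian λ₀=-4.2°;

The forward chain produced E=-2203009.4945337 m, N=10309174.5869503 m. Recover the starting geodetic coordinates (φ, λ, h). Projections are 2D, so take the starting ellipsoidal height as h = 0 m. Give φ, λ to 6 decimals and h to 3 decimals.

φ=67.531534°, λ=-23.989971°, h=0.000 m

start: E=-2203009.4945, N=10309174.5870 m
→ merc⁻¹: φ=67.53153400°, λ=-23.98997100°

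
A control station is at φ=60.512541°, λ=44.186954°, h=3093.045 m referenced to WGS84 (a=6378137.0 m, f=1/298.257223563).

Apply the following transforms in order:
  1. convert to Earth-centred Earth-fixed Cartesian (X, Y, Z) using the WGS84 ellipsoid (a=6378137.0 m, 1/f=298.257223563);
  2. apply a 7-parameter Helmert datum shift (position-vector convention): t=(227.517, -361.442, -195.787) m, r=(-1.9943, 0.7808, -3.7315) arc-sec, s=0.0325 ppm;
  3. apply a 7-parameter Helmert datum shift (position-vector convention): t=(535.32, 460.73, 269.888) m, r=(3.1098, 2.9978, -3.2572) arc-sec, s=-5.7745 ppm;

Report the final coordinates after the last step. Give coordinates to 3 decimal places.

start: φ=60.512541°, λ=44.186954°, h=3093.045 m
→ ECEF (a=6378137.000, f=1/298.257223563): X=2258083.6926, Y=2194890.2822, Z=5531500.7293
→ Helmert 7p (PV): X=2258371.9295, Y=2194541.5430, Z=5531275.3526
→ Helmert 7p (PV): X=2259009.2528, Y=2194870.5450, Z=5531513.5642

X=2259009.253 m, Y=2194870.545 m, Z=5531513.564 m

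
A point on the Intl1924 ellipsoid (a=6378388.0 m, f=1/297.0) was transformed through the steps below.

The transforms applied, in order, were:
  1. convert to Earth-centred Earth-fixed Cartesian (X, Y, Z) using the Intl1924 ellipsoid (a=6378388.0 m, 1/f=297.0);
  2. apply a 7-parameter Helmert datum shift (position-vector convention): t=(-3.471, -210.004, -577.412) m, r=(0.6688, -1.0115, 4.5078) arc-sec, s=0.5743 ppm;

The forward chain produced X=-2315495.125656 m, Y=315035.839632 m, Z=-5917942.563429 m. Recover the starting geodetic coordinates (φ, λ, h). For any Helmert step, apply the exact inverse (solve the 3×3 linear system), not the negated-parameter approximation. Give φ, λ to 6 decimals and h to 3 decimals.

start: X=-2315495.1257, Y=315035.8396, Z=-5917942.5634 m
→ Helmert⁻¹: X=-2315512.4527, Y=315277.0802, Z=-5917351.4203
→ geod (Bowring, a=6378388.000): φ=-68.58163200°, λ=172.24636400°, h=2281.8700 m

φ=-68.581632°, λ=172.246364°, h=2281.870 m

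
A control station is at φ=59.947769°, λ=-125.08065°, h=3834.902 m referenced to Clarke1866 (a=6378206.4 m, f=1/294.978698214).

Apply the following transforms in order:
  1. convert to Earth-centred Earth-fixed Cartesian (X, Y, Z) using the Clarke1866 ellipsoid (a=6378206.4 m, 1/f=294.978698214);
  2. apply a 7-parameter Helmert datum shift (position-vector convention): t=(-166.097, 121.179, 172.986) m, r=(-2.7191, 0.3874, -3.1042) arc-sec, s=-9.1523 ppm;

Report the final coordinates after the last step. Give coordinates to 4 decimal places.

X=-1841717.6671 m, Y=-2621881.9063 m, Z=5500847.7522 m

start: φ=59.947769°, λ=-125.080650°, h=3834.902 m
→ ECEF (a=6378206.400, f=1/294.978698214): X=-1841539.2939, Y=-2622127.3105, Z=5500687.0854
→ Helmert 7p (PV): X=-1841717.6671, Y=-2621881.9063, Z=5500847.7522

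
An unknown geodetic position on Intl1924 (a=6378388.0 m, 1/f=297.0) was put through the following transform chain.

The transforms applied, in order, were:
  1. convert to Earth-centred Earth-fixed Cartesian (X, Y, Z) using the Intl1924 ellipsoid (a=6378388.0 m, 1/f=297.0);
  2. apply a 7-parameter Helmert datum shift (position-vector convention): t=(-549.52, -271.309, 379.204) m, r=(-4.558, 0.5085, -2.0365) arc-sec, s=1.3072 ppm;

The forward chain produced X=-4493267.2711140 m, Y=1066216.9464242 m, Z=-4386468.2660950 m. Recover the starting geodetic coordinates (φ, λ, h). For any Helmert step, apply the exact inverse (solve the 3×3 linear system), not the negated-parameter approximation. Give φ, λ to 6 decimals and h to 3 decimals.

φ=-43.725079°, λ=166.645571°, h=989.934 m

start: X=-4493267.2711, Y=1066216.9464, Z=-4386468.2661 m
→ Helmert⁻¹: X=-4492711.5937, Y=1066539.4430, Z=-4386829.2432
→ geod (Bowring, a=6378388.000): φ=-43.72507900°, λ=166.64557100°, h=989.9340 m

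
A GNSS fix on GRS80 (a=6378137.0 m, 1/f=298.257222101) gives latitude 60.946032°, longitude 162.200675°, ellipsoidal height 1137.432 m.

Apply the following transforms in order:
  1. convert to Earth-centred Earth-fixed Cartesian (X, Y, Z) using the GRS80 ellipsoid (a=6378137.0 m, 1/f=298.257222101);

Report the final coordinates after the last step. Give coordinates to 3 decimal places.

start: φ=60.946032°, λ=162.200675°, h=1137.432 m
→ ECEF (a=6378137.000, f=1/298.257222101): X=-2957268.6551, Y=949436.6619, Z=5553418.9892

X=-2957268.655 m, Y=949436.662 m, Z=5553418.989 m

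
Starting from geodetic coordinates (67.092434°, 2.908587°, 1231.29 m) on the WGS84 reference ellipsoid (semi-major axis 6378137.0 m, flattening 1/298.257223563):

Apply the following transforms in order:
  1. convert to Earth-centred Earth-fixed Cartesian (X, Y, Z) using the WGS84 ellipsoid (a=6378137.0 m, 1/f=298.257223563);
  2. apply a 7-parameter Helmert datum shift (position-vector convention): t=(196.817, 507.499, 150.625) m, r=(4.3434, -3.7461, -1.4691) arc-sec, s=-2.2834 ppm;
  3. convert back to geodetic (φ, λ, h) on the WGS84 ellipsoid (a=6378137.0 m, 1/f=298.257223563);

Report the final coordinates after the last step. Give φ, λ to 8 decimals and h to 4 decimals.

start: φ=67.092434°, λ=2.908587°, h=1231.290 m
→ ECEF (a=6378137.000, f=1/298.257223563): X=2487014.0477, Y=126360.3883, Z=5853567.7096
→ Helmert 7p (PV): X=2487099.7759, Y=126726.6247, Z=5853752.7975
→ geod (Bowring, a=6378137.000): φ=67.09221918°, λ=2.91690219°, h=1442.3510 m

φ=67.09221918°, λ=2.91690219°, h=1442.3510 m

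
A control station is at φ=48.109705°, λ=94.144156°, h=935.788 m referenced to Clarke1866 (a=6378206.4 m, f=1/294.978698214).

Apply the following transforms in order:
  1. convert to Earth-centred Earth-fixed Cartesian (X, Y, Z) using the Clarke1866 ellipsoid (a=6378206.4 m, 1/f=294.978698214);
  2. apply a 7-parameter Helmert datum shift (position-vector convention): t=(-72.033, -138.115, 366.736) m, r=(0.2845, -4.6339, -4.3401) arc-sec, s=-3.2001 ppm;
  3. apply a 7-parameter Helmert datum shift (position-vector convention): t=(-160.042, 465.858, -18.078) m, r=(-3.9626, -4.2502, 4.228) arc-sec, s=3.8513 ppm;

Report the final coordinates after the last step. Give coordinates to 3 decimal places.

start: φ=48.109705°, λ=94.144156°, h=935.788 m
→ ECEF (a=6378206.400, f=1/294.978698214): X=-308388.7460, Y=4256246.7128, Z=4725522.1772
→ Helmert 7p (PV): X=-308476.3973, Y=4256094.9484, Z=4725872.7335
→ Helmert 7p (PV): X=-308822.2483, Y=4256661.6650, Z=4725784.7348

X=-308822.248 m, Y=4256661.665 m, Z=4725784.735 m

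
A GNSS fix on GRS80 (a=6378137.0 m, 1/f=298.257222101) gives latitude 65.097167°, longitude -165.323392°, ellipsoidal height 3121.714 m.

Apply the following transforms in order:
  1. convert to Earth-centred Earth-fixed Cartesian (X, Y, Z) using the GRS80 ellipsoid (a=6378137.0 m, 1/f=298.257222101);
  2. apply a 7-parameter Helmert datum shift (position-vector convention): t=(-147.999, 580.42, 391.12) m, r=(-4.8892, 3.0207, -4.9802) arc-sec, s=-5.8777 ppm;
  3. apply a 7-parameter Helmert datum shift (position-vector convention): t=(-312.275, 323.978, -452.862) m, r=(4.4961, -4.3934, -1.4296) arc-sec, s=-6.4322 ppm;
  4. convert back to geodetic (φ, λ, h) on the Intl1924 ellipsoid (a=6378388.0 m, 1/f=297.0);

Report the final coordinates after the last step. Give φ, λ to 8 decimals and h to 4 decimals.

φ=65.09546397°, λ=-165.34668678°, h=2902.5148 m

start: φ=65.097167°, λ=-165.323392°, h=3121.714 m
→ ECEF (a=6378137.000, f=1/298.257222101): X=-2606534.4757, Y=-682674.2364, Z=5765111.4044
→ Helmert 7p (PV): X=-2606599.2090, Y=-681890.2177, Z=5765522.9924
→ Helmert 7p (PV): X=-2607022.2476, Y=-681669.4621, Z=5764962.6621
→ geod (Bowring, a=6378388.000): φ=65.09546397°, λ=-165.34668678°, h=2902.5148 m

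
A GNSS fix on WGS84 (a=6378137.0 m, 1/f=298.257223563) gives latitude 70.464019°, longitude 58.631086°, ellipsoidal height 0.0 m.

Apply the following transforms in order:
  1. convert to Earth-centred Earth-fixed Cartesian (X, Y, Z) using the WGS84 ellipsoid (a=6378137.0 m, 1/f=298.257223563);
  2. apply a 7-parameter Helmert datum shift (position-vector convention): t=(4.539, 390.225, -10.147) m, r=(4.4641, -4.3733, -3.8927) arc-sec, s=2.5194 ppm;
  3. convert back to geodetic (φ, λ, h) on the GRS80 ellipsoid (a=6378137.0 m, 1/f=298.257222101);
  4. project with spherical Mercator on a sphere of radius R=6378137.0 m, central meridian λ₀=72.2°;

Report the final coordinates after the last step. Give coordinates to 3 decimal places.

E=-1509888.847 m, N=11221056.435 m

start: φ=70.464019°, λ=58.631086°, h=0.000 m
→ ECEF (a=6378137.000, f=1/298.257223563): X=1113558.3147, Y=1826529.0393, Z=5988548.6131
→ Helmert 7p (PV): X=1113473.1585, Y=1826773.2427, Z=5988616.6946
→ geod (Bowring, a=6378137.000): φ=70.46283614°, λ=58.63643772°, h=119.0688 m
→ merc (R=6378137.0, λ₀=72.2°): E=-1509888.8468, N=11221056.4348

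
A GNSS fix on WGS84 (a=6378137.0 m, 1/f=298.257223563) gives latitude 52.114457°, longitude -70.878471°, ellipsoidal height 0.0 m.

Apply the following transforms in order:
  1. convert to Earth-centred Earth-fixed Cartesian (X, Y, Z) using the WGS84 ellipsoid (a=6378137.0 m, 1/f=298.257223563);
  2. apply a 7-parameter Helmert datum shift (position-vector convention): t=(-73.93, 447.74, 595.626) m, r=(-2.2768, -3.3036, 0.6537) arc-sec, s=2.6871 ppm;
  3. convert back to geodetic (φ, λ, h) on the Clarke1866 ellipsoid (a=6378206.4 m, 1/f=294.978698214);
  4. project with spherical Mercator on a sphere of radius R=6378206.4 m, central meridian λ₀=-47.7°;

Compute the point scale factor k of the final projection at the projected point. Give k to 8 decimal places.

start: φ=52.114457°, λ=-70.878471°, h=0.000 m
→ ECEF (a=6378137.000, f=1/298.257223563): X=1285696.5996, Y=-3708363.1788, Z=5010634.0434
→ Helmert 7p (PV): X=1285557.6250, Y=-3707866.0201, Z=5011304.6596
→ geod (Bowring, a=6378206.400): φ=52.12388658°, λ=-70.87801039°, h=291.5608 m
→ into merc (λ₀=-47.7°): φ=52.12388658°, λ−λ₀=-23.17801039°
scale k = 1.62878074

1.62878074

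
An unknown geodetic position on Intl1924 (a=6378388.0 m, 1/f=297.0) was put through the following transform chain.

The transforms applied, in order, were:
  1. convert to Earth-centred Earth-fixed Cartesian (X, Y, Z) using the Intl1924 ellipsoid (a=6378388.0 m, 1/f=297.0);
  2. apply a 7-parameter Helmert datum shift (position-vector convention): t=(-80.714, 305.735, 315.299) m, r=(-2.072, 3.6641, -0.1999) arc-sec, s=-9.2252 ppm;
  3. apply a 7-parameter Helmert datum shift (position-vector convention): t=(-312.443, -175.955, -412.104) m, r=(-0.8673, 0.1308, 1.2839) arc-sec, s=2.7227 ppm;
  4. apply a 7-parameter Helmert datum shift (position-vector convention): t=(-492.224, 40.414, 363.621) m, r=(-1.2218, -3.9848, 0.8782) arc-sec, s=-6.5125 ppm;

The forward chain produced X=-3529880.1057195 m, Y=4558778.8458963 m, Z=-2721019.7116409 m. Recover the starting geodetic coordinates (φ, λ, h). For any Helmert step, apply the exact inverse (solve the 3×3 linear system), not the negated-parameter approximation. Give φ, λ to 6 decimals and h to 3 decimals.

φ=-25.417705°, λ=127.743976°, h=584.410 m

start: X=-3529880.1057, Y=4558778.8459, Z=-2721019.7116 m
→ Helmert⁻¹: X=-3529444.0298, Y=4558799.2675, Z=-2721305.8671
→ Helmert⁻¹: X=-3529091.8751, Y=4558996.2174, Z=-2720869.4233
→ Helmert⁻¹: X=-3528999.7953, Y=4558756.4532, Z=-2721226.7211
→ geod (Bowring, a=6378388.000): φ=-25.41770500°, λ=127.74397600°, h=584.4100 m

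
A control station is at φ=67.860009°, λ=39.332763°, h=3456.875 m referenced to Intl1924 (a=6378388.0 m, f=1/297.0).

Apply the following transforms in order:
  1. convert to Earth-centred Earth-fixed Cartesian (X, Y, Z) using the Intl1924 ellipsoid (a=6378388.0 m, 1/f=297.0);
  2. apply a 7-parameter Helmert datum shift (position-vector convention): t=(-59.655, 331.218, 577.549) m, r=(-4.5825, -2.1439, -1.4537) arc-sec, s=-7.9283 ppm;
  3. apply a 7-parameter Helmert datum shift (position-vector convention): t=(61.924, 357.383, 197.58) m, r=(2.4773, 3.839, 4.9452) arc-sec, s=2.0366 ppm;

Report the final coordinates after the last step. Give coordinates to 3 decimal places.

X=1865715.180 m, Y=1529612.554 m, Z=5889273.584 m

start: φ=67.860009°, λ=39.332763°, h=3456.875 m
→ ECEF (a=6378388.000, f=1/297.0): X=1865701.3900, Y=1528841.2885, Z=5888564.0762
→ Helmert 7p (PV): X=1865576.5132, Y=1529278.0593, Z=5889080.3653
→ Helmert 7p (PV): X=1865715.1799, Y=1529612.5544, Z=5889273.5839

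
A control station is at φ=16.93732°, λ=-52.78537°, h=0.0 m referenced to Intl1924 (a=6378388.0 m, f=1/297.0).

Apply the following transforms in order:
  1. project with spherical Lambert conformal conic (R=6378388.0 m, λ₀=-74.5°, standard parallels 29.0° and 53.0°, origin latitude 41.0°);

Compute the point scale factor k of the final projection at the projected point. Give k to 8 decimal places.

1.06385758

start: φ=16.937320°, λ=-52.785370°, h=0.000 m
→ into lcc (λ₀=-74.5°): φ=16.93732000°, λ−λ₀=21.71463000°
scale k = 1.06385758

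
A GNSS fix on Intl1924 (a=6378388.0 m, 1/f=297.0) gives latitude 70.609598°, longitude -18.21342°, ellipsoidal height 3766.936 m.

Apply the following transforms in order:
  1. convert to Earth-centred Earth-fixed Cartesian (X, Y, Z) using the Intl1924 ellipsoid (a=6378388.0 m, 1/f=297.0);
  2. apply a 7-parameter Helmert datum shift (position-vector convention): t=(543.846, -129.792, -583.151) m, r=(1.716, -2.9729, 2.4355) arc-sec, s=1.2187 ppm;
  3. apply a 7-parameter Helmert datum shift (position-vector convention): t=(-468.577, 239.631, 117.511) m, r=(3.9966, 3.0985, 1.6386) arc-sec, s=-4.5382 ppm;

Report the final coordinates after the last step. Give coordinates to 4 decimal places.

X=2018864.9599 m, Y=-664279.1430 m, Z=5997149.6293 m

start: φ=70.609598°, λ=-18.213420°, h=3766.936 m
→ ECEF (a=6378388.000, f=1/297.0): X=2018779.6294, Y=-664264.9693, Z=5997654.8123
→ Helmert 7p (PV): X=2019247.3347, Y=-664421.6307, Z=5997102.5411
→ Helmert 7p (PV): X=2018864.9599, Y=-664279.1430, Z=5997149.6293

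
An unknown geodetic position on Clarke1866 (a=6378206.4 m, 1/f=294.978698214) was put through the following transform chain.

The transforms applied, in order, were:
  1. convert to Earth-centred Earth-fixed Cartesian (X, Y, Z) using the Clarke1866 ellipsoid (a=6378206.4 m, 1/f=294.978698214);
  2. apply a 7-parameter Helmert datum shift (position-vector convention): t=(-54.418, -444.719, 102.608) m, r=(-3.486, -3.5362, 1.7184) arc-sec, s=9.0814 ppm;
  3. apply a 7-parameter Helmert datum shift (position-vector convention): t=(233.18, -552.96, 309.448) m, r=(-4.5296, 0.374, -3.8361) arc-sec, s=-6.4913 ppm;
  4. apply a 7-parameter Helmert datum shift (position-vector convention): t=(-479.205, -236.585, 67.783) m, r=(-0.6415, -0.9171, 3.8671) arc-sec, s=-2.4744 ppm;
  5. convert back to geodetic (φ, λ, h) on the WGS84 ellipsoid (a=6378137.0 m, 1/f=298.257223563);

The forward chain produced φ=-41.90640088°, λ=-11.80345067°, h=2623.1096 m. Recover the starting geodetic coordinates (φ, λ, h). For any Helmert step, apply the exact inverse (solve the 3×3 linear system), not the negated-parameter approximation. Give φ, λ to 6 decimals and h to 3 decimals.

start: φ=-41.906401°, λ=-11.803451°, h=2623.110 m
→ ECEF (a=6378137.000, f=1/298.257223563): X=4655338.1408, Y=-972843.4185, Z=-4239624.2344
→ Helmert⁻¹: X=4655791.7793, Y=-972683.3421, Z=-4239726.2340
→ Helmert⁻¹: X=4655614.5847, Y=-971956.9951, Z=-4240076.1082
→ Helmert⁻¹: X=4655545.9352, Y=-971470.5765, Z=-4240236.4428
→ geod (Bowring, a=6378206.400): φ=-41.91309300°, λ=-11.78674900°, h=3011.1250 m

φ=-41.913093°, λ=-11.786749°, h=3011.125 m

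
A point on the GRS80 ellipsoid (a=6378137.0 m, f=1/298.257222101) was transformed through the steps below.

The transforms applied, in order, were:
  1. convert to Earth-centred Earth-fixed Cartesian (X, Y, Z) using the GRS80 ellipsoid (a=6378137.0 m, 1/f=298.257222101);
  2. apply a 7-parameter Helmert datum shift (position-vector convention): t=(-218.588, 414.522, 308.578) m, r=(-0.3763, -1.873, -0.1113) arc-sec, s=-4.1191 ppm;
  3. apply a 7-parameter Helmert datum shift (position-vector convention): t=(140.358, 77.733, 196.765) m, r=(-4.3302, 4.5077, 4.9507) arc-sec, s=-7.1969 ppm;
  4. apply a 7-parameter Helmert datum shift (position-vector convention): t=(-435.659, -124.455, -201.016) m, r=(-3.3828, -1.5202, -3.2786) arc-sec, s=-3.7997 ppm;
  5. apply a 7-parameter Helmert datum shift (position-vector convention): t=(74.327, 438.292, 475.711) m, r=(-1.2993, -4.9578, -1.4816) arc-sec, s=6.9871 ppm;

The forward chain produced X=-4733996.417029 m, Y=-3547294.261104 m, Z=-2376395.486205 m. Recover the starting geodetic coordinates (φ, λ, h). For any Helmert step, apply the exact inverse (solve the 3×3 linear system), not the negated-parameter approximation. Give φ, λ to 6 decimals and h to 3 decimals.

start: X=-4733996.4170, Y=-3547294.2611, Z=-2376395.4862 m
→ Helmert⁻¹: X=-4734069.3116, Y=-3547726.7981, Z=-2376763.1491
→ Helmert⁻¹: X=-4733612.7646, Y=-3547652.0874, Z=-2376594.4585
→ Helmert⁻¹: X=-4733820.3928, Y=-3547591.8326, Z=-2376986.2578
→ Helmert⁻¹: X=-4733640.9755, Y=-3548019.1865, Z=-2377268.1169
→ geod (Bowring, a=6378137.000): φ=-22.02648000°, λ=-143.14723800°, h=364.8740 m

φ=-22.026480°, λ=-143.147238°, h=364.874 m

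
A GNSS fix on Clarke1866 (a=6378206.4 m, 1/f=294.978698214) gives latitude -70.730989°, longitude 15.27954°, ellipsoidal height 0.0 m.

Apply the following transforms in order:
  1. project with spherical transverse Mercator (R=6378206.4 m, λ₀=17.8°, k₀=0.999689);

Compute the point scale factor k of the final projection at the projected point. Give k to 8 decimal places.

start: φ=-70.730989°, λ=15.279540°, h=0.000 m
→ into tm (λ₀=17.8°): φ=-70.73098900°, λ−λ₀=-2.52046000°
scale k = 0.99979429

0.99979429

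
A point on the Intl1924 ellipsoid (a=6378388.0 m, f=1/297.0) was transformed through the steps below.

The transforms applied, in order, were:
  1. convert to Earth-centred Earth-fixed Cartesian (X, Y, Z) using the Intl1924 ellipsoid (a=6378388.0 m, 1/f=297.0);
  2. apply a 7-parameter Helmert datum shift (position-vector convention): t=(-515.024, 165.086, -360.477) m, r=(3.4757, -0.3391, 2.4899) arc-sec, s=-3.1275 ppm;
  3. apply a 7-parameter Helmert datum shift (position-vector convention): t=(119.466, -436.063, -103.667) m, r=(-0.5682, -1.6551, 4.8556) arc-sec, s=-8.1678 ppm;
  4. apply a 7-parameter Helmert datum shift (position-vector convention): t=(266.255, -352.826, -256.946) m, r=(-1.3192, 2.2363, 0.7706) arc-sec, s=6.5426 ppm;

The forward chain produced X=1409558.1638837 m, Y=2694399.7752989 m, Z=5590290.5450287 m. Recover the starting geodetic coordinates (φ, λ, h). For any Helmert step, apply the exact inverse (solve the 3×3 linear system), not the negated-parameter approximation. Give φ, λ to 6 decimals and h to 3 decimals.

start: X=1409558.1639, Y=2694399.7753, Z=5590290.5450 m
→ Helmert⁻¹: X=1409232.1438, Y=2694693.9506, Z=5590543.4276
→ Helmert⁻¹: X=1409232.4921, Y=2695103.4522, Z=5590688.8746
→ Helmert⁻¹: X=1409793.6494, Y=2695023.9889, Z=5591019.1070
→ geod (Bowring, a=6378388.000): φ=61.61584900°, λ=62.38549000°, h=2962.7900 m

φ=61.615849°, λ=62.385490°, h=2962.790 m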